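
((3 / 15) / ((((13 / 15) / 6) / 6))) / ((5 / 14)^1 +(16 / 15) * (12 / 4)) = 2520 / 1079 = 2.34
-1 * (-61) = 61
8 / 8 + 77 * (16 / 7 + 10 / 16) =1801 / 8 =225.12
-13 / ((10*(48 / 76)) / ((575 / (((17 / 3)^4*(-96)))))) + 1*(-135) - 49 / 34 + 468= 331.57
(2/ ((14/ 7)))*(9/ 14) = 9/ 14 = 0.64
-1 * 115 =-115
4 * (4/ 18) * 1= 8/ 9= 0.89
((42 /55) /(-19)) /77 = -6 /11495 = -0.00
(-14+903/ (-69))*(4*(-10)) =24920/ 23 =1083.48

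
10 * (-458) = -4580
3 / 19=0.16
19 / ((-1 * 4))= -19 / 4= -4.75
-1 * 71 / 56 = -71 / 56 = -1.27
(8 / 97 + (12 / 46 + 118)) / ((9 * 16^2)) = 3667 / 71392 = 0.05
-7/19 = -0.37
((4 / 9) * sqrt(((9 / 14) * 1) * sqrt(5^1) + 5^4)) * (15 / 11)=10 * sqrt(126 * sqrt(5) + 122500) / 231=15.17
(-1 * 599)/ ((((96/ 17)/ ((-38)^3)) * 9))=69845197/ 108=646714.79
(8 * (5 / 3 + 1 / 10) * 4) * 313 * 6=530848 / 5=106169.60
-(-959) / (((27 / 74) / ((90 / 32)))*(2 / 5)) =887075 / 48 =18480.73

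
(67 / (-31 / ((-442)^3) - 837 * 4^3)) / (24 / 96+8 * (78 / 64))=-2892754748 / 23128221841765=-0.00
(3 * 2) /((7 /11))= 66 /7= 9.43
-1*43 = -43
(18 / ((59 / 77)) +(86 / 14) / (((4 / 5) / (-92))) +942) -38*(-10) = 263933 / 413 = 639.06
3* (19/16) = 57/16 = 3.56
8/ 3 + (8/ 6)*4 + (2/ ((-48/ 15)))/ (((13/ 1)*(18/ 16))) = 931/ 117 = 7.96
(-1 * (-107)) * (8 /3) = 856 /3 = 285.33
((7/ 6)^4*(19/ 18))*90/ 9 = 228095/ 11664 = 19.56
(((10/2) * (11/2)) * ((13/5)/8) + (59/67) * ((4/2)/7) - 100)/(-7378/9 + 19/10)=30665025/276180968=0.11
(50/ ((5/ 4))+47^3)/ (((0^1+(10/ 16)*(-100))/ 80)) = -3323616/ 25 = -132944.64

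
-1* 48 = -48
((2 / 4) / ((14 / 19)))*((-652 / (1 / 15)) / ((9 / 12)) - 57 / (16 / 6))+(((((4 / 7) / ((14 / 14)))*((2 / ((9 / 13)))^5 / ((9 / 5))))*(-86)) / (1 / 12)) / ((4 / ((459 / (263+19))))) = -35687.28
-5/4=-1.25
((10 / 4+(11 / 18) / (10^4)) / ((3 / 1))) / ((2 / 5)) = 450011 / 216000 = 2.08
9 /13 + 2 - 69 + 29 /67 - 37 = -89604 /871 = -102.87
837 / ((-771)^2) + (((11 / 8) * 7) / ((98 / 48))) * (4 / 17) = 8729535 / 7859831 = 1.11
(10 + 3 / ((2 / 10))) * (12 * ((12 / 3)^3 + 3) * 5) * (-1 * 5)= -502500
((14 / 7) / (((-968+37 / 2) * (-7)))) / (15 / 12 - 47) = -16 / 2432619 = -0.00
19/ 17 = 1.12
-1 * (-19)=19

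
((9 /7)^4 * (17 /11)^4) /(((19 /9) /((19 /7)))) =4931831529 /246071287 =20.04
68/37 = 1.84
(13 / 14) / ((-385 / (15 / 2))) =-39 / 2156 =-0.02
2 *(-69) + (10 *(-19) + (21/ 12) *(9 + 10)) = -1179/ 4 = -294.75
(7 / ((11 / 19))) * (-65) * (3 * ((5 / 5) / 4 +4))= -440895 / 44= -10020.34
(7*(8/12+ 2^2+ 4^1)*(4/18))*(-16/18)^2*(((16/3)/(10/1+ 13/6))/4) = 186368/159651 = 1.17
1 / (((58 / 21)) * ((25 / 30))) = 63 / 145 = 0.43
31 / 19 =1.63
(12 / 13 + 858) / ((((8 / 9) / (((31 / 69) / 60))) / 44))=1903803 / 5980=318.36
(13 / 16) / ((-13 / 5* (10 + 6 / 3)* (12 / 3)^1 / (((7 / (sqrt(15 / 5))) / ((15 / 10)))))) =-35* sqrt(3) / 3456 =-0.02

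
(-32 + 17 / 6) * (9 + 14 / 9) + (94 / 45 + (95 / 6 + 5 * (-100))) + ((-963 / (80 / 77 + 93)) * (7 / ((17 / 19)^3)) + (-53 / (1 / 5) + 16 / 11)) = -1153.57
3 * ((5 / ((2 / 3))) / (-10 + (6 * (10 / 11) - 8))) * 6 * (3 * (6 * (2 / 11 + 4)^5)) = -3626739360 / 14641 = -247711.18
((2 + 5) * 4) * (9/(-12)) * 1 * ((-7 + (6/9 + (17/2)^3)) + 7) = -103285/8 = -12910.62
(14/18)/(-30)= -7/270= -0.03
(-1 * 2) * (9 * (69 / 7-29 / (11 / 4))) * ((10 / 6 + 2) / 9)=106 / 21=5.05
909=909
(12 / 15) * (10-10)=0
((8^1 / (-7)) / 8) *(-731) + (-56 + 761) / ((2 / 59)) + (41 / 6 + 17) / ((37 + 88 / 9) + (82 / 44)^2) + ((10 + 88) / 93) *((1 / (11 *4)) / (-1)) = 32764327878025 / 1567492773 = 20902.38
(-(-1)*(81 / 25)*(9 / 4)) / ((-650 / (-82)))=29889 / 32500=0.92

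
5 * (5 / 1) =25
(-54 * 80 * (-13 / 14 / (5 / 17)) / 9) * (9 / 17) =5616 / 7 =802.29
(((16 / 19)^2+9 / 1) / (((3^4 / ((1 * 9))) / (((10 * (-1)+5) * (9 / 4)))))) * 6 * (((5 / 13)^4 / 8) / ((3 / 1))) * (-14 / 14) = 10953125 / 164968336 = 0.07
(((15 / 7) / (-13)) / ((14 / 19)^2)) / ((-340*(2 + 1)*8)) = 361 / 9702784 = 0.00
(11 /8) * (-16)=-22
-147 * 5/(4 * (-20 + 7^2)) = -735/116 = -6.34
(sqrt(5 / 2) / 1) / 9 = sqrt(10) / 18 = 0.18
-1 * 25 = -25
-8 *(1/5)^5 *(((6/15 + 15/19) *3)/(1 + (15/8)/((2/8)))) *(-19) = 5424/265625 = 0.02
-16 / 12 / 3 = -4 / 9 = -0.44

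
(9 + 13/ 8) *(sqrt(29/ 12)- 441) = -37485/ 8 + 85 *sqrt(87)/ 48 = -4669.11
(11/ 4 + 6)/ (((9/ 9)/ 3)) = 105/ 4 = 26.25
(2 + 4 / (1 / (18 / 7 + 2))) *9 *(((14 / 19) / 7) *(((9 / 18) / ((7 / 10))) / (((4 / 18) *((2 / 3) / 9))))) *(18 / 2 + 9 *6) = 6987465 / 133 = 52537.33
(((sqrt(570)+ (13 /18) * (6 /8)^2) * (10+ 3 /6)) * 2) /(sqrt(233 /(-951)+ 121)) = 273 * sqrt(109210938) /3674816+ 63 * sqrt(1729173185) /57419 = 46.40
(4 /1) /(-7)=-4 /7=-0.57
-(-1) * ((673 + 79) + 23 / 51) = 38375 / 51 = 752.45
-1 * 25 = -25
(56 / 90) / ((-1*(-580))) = 7 / 6525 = 0.00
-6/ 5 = -1.20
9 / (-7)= -9 / 7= -1.29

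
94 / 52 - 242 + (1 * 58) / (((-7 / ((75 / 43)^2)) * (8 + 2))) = -81677285 / 336518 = -242.71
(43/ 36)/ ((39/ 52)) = 43/ 27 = 1.59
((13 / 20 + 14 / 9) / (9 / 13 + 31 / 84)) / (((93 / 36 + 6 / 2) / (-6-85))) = -13150228 / 388265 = -33.87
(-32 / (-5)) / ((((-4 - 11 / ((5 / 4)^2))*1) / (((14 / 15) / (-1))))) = 112 / 207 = 0.54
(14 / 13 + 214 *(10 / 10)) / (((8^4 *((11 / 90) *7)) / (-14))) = -31455 / 36608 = -0.86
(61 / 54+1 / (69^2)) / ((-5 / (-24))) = 25820 / 4761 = 5.42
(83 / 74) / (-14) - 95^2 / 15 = -1870229 / 3108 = -601.75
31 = 31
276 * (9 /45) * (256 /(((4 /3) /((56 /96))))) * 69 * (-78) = -166368384 /5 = -33273676.80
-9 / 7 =-1.29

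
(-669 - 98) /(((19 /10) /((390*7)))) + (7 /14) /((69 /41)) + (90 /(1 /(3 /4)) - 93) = -1444830941 /1311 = -1102083.10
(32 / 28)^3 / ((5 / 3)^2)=4608 / 8575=0.54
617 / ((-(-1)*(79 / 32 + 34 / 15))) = 296160 / 2273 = 130.29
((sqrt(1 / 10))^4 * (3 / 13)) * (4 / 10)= 3 / 3250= 0.00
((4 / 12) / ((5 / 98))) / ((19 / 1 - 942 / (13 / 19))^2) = 16562 / 4673367015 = 0.00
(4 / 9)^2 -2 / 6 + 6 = 475 / 81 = 5.86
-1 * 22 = -22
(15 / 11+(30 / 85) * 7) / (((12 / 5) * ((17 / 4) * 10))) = 239 / 6358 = 0.04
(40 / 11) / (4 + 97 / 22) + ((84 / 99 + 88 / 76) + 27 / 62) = 4134209 / 1438338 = 2.87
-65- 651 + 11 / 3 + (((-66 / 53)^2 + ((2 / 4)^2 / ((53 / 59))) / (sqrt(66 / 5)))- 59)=-6486958 / 8427 + 59 * sqrt(330) / 13992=-769.71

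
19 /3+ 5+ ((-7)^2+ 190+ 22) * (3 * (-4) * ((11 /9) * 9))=-34440.67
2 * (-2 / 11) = -4 / 11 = -0.36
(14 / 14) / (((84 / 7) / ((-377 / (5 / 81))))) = -10179 / 20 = -508.95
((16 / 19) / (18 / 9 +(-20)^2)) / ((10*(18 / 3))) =2 / 57285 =0.00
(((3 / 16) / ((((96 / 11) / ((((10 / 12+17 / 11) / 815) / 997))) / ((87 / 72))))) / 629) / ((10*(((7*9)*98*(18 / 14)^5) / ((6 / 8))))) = 223097 / 534022621620918681600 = 0.00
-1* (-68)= 68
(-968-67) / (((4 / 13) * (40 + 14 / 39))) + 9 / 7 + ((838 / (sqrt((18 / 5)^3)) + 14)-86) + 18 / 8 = -6690573 / 44072 + 2095 * sqrt(10) / 54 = -29.13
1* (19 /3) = 19 /3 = 6.33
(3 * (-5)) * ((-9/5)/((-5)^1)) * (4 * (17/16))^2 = -7803/80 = -97.54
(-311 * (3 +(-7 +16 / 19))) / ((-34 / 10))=-93300 / 323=-288.85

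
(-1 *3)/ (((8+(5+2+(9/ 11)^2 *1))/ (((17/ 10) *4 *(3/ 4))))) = -6171/ 6320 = -0.98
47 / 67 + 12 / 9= 409 / 201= 2.03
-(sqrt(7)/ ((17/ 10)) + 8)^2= -19196/ 289 - 160 * sqrt(7)/ 17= -91.32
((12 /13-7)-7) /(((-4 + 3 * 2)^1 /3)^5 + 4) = -20655 /6526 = -3.17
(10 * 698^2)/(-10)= -487204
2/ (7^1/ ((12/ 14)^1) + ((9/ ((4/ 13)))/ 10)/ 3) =240/ 1097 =0.22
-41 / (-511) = 41 / 511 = 0.08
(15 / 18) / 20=1 / 24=0.04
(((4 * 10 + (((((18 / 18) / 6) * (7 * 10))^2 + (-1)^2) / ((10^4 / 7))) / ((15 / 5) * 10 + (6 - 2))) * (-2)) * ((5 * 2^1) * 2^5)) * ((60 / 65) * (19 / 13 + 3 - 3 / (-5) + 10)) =-1917408905632 / 5386875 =-355940.86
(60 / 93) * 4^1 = 80 / 31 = 2.58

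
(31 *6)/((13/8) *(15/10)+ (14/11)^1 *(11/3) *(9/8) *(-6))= -32/5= -6.40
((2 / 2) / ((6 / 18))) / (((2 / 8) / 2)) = 24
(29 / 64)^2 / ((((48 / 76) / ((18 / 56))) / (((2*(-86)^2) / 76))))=4665027 / 229376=20.34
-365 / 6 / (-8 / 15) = 1825 / 16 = 114.06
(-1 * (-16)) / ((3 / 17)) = 90.67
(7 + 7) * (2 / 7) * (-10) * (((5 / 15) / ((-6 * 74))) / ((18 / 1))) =5 / 2997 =0.00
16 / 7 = 2.29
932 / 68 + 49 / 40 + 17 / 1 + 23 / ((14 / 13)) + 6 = 282211 / 4760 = 59.29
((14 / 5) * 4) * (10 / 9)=112 / 9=12.44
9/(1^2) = 9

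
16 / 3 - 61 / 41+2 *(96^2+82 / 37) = 83921705 / 4551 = 18440.28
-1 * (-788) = 788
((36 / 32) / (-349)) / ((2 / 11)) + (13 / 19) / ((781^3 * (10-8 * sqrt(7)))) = -77958082927507 / 4397150849028432-26 * sqrt(7) / 787455381273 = -0.02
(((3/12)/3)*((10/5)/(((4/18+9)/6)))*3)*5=135/83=1.63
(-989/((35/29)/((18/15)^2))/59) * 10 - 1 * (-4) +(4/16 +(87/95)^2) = -581207539/2981860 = -194.91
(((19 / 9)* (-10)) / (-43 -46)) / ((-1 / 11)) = -2090 / 801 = -2.61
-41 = -41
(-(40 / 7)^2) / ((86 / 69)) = -55200 / 2107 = -26.20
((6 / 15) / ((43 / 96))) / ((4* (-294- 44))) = -24 / 36335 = -0.00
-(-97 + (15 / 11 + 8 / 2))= 1008 / 11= 91.64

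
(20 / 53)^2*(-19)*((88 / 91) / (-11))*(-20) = -1216000 / 255619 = -4.76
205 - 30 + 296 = 471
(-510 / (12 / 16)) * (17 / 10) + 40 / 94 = -54312 / 47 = -1155.57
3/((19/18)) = 54/19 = 2.84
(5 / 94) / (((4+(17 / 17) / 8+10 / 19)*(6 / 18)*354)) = 190 / 1960511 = 0.00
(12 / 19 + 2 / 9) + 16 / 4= 830 / 171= 4.85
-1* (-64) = 64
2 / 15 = 0.13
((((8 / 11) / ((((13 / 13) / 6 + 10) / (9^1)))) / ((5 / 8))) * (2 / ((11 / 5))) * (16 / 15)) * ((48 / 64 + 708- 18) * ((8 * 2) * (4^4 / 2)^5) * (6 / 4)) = 20998314737591648256 / 36905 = 568982922032018.65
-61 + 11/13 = -782/13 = -60.15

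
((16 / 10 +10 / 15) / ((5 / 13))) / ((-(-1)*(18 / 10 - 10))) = -442 / 615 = -0.72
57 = 57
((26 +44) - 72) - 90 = -92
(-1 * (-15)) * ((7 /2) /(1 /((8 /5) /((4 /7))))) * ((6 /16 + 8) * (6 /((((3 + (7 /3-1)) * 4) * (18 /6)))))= 29547 /208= 142.05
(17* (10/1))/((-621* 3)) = -170/1863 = -0.09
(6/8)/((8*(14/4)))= 3/112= 0.03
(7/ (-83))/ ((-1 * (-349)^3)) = -7/ 3528209567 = -0.00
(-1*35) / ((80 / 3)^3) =-189 / 102400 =-0.00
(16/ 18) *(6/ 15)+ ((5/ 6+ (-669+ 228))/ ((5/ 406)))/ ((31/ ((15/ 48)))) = -8033909/ 22320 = -359.94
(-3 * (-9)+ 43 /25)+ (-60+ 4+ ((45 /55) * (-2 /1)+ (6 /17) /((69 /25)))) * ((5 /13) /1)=9227534 /1397825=6.60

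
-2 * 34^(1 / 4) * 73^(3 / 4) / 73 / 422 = -34^(1 / 4) * 73^(3 / 4) / 15403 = -0.00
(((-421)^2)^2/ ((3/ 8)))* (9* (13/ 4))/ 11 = 2450321022318/ 11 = 222756456574.36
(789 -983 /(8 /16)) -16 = -1193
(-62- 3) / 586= -65 / 586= -0.11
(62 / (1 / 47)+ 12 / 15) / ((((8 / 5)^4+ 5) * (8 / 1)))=303625 / 9628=31.54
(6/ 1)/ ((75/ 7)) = 14/ 25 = 0.56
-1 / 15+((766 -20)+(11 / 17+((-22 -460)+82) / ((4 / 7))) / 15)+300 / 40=360473 / 510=706.81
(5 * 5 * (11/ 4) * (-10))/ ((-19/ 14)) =9625/ 19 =506.58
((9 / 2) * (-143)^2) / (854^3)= 184041 / 1245671728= 0.00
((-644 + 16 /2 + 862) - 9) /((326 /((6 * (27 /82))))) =17577 /13366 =1.32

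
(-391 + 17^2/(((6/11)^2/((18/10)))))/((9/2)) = 27149/90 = 301.66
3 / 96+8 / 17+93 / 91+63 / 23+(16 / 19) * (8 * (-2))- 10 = -415590649 / 21633248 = -19.21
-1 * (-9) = 9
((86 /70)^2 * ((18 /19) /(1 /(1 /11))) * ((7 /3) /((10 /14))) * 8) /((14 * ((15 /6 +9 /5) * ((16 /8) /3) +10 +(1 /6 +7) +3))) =266256 /25273325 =0.01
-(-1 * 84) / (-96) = -7 / 8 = -0.88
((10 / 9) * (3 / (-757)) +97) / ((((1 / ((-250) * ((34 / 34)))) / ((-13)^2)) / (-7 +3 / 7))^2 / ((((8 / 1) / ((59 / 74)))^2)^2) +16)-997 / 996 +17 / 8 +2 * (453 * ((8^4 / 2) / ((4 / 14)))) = 72692195843964860818223345742337026475 / 11193376529653793583651012973416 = 6494215.19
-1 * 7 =-7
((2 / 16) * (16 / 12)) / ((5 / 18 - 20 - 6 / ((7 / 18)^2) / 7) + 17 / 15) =-5145 / 748799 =-0.01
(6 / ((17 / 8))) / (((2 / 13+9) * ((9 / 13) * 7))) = 2704 / 42483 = 0.06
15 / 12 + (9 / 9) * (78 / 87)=249 / 116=2.15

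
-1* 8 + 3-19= -24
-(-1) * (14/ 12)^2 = 49/ 36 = 1.36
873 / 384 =291 / 128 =2.27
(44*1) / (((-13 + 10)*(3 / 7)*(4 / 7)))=-539 / 9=-59.89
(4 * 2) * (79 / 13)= 632 / 13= 48.62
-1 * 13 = -13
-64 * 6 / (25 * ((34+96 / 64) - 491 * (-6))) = -768 / 149075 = -0.01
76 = 76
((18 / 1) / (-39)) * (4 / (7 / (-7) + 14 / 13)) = -24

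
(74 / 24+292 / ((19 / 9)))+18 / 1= 36343 / 228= 159.40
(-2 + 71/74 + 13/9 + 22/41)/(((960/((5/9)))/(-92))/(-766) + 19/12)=452447858/773501613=0.58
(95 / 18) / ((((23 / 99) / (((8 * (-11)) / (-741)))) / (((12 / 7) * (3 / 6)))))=4840 / 2093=2.31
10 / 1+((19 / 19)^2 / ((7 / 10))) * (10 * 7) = 110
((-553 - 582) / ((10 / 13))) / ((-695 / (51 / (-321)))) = -50167 / 148730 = -0.34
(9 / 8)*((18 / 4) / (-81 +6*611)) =27 / 19120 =0.00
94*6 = 564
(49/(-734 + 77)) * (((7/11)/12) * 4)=-343/21681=-0.02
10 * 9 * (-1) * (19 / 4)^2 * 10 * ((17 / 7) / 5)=-276165 / 28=-9863.04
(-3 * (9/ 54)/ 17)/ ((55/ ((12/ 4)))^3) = -27/ 5656750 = -0.00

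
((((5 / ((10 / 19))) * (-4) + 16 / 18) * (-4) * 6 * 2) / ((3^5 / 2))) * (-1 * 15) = -53440 / 243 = -219.92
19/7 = 2.71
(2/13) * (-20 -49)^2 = 9522/13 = 732.46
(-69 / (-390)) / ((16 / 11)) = 0.12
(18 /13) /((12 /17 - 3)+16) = 306 /3029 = 0.10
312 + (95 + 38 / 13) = 5329 / 13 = 409.92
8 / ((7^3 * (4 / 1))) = 2 / 343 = 0.01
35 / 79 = 0.44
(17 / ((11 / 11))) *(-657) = -11169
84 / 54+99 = 905 / 9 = 100.56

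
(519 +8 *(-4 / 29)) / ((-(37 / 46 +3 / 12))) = -1381748 / 2813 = -491.20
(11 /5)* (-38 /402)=-209 /1005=-0.21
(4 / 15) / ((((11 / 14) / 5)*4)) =14 / 33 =0.42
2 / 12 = 1 / 6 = 0.17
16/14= 8/7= 1.14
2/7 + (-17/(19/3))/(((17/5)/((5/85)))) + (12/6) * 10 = 45761/2261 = 20.24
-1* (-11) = 11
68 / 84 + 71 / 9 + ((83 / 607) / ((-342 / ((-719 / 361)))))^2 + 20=1128235925173549375 / 39313529709834492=28.70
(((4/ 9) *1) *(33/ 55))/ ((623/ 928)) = 0.40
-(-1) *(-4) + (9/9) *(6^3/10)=88/5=17.60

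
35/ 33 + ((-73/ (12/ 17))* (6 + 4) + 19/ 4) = -135743/ 132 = -1028.36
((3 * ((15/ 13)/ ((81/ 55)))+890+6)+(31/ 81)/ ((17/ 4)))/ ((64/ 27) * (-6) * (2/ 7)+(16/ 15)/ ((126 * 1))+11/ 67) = -37714595135/ 163329387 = -230.91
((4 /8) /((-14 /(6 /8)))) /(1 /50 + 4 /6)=-225 /5768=-0.04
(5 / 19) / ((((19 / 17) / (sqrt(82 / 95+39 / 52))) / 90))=765 * sqrt(58235) / 6859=26.91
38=38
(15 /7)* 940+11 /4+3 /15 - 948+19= 152353 /140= 1088.24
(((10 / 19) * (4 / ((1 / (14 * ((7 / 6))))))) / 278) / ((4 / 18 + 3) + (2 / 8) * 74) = 5880 / 1032631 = 0.01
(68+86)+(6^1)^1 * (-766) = -4442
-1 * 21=-21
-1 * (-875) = 875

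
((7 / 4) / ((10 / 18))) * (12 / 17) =189 / 85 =2.22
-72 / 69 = -24 / 23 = -1.04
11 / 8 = 1.38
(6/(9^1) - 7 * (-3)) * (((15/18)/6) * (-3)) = -9.03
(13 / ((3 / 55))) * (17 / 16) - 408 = -7429 / 48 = -154.77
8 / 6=4 / 3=1.33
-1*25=-25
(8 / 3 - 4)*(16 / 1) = -64 / 3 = -21.33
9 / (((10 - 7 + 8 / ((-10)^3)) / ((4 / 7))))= 2250 / 1309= 1.72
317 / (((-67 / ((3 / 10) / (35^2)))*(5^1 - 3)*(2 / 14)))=-951 / 234500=-0.00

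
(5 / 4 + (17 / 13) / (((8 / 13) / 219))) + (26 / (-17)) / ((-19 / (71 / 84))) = 25324631 / 54264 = 466.69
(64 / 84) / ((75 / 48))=256 / 525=0.49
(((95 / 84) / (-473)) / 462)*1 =-95 / 18356184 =-0.00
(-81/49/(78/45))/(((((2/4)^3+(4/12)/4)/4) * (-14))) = 5832/4459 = 1.31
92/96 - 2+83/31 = 1.64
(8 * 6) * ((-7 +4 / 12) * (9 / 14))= -1440 / 7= -205.71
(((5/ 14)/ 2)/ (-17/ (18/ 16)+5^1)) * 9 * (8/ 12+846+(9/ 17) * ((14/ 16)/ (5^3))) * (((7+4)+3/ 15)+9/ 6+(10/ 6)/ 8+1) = -49893047613/ 26656000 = -1871.74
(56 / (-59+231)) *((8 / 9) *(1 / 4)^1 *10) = 280 / 387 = 0.72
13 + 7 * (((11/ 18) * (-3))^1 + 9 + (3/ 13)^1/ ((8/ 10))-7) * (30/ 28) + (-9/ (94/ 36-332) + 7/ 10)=52846411/ 3083080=17.14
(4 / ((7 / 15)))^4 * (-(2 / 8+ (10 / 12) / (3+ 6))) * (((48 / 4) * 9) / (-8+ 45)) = -12960000 / 2401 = -5397.75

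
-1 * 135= -135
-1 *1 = -1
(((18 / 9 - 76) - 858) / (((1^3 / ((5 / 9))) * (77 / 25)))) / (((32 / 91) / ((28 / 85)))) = -530075 / 3366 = -157.48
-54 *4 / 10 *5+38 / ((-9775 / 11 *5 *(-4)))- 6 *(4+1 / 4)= -6524708 / 48875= -133.50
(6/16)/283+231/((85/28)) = 14643807/192440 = 76.10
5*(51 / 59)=255 / 59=4.32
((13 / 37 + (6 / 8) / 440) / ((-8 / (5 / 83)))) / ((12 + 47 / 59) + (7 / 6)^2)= -147087 / 783289408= -0.00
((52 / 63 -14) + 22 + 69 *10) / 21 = 44026 / 1323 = 33.28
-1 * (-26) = 26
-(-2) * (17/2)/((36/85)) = 1445/36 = 40.14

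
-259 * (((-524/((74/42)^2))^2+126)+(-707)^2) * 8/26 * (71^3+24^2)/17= -9941610564049362716/11194313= -888094746327.83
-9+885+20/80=3505/4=876.25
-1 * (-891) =891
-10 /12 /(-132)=0.01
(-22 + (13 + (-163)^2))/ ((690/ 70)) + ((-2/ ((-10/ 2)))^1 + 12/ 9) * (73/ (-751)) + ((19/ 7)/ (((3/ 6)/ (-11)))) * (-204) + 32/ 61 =1645847215462/ 110633565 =14876.56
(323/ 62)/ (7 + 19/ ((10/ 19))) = 1615/ 13361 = 0.12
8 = 8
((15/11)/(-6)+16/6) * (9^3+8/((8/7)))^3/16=2005900288/33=60784857.21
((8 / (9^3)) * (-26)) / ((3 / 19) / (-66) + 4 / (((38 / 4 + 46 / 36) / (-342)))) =8433568 / 3751807977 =0.00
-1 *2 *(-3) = 6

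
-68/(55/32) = -2176/55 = -39.56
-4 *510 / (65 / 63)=-25704 / 13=-1977.23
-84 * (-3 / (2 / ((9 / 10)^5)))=74.40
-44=-44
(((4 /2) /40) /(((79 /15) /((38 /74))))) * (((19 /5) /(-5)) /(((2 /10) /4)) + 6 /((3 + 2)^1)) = -399 /5846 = -0.07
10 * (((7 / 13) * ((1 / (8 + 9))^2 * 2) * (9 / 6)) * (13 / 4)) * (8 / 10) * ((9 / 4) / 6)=63 / 1156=0.05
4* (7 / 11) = 28 / 11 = 2.55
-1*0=0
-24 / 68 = -6 / 17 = -0.35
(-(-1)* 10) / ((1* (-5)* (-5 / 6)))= 12 / 5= 2.40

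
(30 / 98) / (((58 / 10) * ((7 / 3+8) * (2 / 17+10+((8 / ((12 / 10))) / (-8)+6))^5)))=2484181807200 / 405682568973303377749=0.00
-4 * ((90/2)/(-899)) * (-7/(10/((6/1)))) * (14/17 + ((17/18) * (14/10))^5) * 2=-3418441055281/417799012500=-8.18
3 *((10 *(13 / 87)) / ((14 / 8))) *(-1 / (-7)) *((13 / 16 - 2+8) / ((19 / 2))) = 7085 / 26999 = 0.26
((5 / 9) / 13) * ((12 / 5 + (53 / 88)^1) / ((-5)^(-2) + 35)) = 33025 / 9019296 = 0.00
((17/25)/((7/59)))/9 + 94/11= 159083/17325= 9.18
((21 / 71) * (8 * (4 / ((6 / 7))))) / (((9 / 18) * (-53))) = -1568 / 3763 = -0.42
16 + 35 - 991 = -940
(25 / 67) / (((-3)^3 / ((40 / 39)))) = -1000 / 70551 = -0.01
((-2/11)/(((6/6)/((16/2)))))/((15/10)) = -32/33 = -0.97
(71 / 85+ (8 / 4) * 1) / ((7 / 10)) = 482 / 119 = 4.05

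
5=5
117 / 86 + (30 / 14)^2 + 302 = 1297711 / 4214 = 307.95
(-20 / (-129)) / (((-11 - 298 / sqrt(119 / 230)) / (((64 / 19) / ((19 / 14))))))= 23457280 / 950497552449 - 5340160 * sqrt(27370) / 950497552449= -0.00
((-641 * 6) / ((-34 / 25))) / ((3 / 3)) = 48075 / 17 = 2827.94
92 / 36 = 23 / 9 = 2.56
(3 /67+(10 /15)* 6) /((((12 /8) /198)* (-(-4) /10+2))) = 14905 /67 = 222.46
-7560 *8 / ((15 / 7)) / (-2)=14112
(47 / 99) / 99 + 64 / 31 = 628721 / 303831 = 2.07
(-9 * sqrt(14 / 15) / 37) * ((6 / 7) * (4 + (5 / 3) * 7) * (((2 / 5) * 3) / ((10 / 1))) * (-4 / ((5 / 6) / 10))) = 18.18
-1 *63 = -63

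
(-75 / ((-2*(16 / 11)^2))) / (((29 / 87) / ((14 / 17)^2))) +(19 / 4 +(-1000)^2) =1000040.81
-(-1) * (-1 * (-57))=57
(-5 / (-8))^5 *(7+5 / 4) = 103125 / 131072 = 0.79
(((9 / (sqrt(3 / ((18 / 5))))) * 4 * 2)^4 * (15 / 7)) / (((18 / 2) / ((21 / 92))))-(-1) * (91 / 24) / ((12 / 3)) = 23219022049 / 11040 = 2103172.29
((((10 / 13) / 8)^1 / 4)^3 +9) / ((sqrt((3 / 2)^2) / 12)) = 80990333 / 1124864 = 72.00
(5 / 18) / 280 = 0.00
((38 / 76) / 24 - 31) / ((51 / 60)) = -7435 / 204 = -36.45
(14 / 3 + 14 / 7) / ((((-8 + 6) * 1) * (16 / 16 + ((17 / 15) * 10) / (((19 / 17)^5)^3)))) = -151811270298747982990 / 142865764840958131859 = -1.06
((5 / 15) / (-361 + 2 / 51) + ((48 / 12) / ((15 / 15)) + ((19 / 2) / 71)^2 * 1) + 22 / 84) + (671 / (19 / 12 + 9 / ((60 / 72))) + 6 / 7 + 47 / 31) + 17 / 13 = 145054197980838323 / 2334103130679684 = 62.15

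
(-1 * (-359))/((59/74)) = 26566/59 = 450.27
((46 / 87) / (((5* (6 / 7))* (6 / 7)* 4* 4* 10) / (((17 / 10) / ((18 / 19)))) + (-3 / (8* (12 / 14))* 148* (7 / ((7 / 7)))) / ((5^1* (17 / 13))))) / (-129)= -14560840 / 917337280203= -0.00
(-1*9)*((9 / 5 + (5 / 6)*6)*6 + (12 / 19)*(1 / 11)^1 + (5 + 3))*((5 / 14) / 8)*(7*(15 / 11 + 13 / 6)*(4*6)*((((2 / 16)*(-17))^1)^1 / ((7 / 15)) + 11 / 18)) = 45900.10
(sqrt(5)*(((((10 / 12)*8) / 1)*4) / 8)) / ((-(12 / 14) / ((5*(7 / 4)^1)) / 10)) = -6125*sqrt(5) / 18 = -760.88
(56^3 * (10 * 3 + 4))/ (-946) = -2985472/ 473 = -6311.78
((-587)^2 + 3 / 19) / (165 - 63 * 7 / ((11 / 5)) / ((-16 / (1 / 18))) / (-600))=276537423360 / 132421469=2088.31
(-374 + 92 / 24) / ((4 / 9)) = -6663 / 8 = -832.88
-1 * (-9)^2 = -81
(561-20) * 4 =2164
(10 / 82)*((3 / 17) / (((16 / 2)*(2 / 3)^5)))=3645 / 178432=0.02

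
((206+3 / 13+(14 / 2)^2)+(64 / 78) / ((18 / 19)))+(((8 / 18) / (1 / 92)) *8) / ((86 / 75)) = 8170870 / 15093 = 541.37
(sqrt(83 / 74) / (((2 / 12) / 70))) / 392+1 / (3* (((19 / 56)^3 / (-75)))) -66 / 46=-640.39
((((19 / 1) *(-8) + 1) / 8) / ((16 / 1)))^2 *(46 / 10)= 524423 / 81920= 6.40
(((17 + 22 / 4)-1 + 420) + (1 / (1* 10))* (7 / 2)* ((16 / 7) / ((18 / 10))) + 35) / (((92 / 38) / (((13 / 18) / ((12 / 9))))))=2120495 / 19872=106.71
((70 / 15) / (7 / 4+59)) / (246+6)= 2 / 6561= 0.00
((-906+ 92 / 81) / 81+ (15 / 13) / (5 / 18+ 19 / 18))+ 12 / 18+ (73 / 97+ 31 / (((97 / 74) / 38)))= 29446557425 / 33093684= 889.79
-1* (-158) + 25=183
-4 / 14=-2 / 7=-0.29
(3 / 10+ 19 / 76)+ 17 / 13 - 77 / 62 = 4963 / 8060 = 0.62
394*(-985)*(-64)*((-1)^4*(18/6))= 74513280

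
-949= -949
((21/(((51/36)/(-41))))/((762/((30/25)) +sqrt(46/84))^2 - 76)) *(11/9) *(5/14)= -3207312667020/4873909890626537 +240563400 *sqrt(966)/4873909890626537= -0.00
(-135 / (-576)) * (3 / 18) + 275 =35205 / 128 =275.04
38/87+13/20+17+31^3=51867811/1740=29809.09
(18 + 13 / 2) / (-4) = -49 / 8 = -6.12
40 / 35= 8 / 7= 1.14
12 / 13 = 0.92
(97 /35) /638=97 /22330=0.00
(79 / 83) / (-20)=-79 / 1660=-0.05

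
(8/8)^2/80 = 1/80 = 0.01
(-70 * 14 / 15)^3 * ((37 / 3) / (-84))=9949744 / 243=40945.45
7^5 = 16807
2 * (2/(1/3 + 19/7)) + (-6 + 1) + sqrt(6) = -59/16 + sqrt(6) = -1.24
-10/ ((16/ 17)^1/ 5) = -425/ 8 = -53.12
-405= -405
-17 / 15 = -1.13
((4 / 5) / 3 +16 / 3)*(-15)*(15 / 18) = -70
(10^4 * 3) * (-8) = -240000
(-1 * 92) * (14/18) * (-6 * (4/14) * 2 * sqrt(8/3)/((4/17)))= 6256 * sqrt(6)/9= 1702.67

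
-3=-3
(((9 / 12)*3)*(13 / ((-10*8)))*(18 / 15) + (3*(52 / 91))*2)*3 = 50229 / 5600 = 8.97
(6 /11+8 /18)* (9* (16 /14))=112 /11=10.18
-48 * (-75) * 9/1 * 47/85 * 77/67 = 23451120/1139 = 20589.22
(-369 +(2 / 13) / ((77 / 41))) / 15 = -369287 / 15015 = -24.59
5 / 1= 5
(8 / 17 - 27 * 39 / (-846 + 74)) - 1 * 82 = -1052091 / 13124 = -80.17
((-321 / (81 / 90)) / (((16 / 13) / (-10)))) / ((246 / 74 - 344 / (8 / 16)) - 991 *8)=-98975 / 294156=-0.34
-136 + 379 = 243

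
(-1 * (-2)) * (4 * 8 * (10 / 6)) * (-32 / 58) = -5120 / 87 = -58.85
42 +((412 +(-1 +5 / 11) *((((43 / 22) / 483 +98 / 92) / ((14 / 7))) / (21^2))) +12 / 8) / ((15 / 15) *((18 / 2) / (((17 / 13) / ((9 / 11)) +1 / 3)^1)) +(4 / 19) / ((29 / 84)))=29527031690731 / 245085632253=120.48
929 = 929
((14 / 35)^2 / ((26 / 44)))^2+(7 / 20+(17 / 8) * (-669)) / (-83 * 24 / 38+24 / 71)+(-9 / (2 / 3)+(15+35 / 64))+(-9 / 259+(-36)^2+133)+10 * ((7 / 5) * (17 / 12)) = 9092011720340147 / 6150700920000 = 1478.21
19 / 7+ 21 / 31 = 3.39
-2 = -2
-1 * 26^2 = -676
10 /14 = 0.71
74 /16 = 37 /8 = 4.62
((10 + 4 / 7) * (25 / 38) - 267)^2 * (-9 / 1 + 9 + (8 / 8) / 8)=299047849 / 35378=8452.93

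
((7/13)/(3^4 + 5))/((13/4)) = 14/7267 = 0.00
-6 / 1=-6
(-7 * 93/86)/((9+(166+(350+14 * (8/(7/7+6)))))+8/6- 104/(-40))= -9765/702964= -0.01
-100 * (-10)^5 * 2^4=160000000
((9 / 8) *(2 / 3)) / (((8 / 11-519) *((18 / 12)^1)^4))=-44 / 153927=-0.00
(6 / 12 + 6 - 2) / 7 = 9 / 14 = 0.64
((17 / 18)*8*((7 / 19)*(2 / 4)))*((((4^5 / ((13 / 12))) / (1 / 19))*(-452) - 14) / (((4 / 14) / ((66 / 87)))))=-1933934093476 / 64467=-29998822.55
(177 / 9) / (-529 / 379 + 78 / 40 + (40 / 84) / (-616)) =120525790 / 3391771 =35.53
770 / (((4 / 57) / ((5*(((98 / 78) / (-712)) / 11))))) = -162925 / 18512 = -8.80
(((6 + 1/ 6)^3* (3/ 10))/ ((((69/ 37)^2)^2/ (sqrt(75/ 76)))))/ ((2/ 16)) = 94931877133* sqrt(57)/ 15504310764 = 46.23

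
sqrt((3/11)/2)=sqrt(66)/22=0.37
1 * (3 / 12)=1 / 4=0.25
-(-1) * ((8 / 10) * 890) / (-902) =-356 / 451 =-0.79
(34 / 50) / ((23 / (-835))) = -24.69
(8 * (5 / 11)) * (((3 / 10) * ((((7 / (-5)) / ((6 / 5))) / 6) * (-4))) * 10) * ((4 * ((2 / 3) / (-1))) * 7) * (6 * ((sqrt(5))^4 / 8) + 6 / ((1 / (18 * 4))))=-2355920 / 33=-71391.52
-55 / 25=-11 / 5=-2.20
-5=-5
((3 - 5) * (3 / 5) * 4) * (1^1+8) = -216 / 5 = -43.20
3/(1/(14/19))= 42/19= 2.21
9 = 9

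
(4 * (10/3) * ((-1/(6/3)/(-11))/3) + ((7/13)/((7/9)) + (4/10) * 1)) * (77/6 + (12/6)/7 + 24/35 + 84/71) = 1861273301/95945850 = 19.40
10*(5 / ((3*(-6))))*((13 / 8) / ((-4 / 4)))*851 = 276575 / 72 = 3841.32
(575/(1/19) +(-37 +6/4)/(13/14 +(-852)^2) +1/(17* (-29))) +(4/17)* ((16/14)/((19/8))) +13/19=7280469768247658/666356043661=10925.80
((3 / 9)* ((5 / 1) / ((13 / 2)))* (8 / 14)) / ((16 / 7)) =5 / 78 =0.06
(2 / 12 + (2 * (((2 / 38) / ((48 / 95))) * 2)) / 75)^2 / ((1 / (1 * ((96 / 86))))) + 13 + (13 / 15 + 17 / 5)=502126 / 29025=17.30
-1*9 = -9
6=6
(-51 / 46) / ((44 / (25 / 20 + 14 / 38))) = -6273 / 153824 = -0.04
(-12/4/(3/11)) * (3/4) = -33/4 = -8.25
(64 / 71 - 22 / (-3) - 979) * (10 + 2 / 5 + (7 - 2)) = -15921521 / 1065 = -14949.78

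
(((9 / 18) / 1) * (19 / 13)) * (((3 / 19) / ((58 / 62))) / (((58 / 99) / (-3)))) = -27621 / 43732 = -0.63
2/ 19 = 0.11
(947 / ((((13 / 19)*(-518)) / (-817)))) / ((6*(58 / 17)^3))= 9.16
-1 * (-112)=112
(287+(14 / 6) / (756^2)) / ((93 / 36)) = 70298929 / 632772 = 111.10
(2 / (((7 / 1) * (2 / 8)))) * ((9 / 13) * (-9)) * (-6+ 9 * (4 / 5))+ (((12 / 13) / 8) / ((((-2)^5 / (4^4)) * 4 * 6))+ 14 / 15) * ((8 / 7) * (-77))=-119156 / 1365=-87.29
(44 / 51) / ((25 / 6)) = 88 / 425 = 0.21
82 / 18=41 / 9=4.56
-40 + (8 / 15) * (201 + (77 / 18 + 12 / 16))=9434 / 135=69.88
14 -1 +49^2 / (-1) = -2388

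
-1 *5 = -5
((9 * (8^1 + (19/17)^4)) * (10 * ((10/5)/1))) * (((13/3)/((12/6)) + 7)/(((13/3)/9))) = 35572684950/1085773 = 32762.54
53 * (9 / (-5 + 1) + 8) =1219 / 4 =304.75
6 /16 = 0.38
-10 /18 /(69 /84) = -0.68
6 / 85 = 0.07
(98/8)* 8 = 98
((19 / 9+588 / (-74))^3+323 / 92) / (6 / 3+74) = -662921300293 / 258186850704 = -2.57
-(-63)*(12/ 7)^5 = 2239488/ 2401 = 932.73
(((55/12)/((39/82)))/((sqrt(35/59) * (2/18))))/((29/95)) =42845 * sqrt(2065)/5278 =368.88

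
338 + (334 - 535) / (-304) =102953 / 304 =338.66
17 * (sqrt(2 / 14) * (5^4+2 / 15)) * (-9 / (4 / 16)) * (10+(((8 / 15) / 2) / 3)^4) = -26147224459816 * sqrt(7) / 47840625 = -1446031.56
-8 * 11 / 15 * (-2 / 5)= 176 / 75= 2.35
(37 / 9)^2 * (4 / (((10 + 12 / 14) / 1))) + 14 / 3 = 16765 / 1539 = 10.89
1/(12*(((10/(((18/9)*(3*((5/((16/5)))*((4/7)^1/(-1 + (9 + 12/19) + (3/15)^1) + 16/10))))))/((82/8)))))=501061/375872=1.33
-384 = -384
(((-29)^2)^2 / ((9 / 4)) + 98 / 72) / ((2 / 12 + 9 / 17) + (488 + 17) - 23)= 38476253 / 59082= 651.23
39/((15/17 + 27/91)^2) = 31111717/1108992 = 28.05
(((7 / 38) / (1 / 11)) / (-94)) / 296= -77 / 1057312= -0.00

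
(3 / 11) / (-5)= -3 / 55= -0.05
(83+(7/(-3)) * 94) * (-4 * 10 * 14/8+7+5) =23722/3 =7907.33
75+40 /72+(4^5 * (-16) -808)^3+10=-45732160276222 /9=-5081351141802.44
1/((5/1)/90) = 18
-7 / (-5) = 7 / 5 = 1.40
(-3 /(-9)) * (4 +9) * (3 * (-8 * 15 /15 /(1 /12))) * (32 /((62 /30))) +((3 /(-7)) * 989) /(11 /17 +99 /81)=-1213350561 /62062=-19550.62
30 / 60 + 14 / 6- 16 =-79 / 6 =-13.17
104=104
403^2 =162409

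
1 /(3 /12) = 4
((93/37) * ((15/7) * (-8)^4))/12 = 1838.46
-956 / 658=-478 / 329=-1.45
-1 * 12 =-12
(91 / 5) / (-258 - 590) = -91 / 4240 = -0.02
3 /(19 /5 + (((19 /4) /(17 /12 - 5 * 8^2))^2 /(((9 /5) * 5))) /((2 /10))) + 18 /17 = 8725513863 /4720904692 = 1.85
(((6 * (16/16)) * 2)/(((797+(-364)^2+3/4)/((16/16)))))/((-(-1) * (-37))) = -16/6575825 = -0.00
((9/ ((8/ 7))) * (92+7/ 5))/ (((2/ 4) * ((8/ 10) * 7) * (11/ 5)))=21015/ 176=119.40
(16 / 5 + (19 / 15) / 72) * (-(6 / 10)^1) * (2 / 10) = -139 / 360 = -0.39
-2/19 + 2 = 1.89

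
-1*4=-4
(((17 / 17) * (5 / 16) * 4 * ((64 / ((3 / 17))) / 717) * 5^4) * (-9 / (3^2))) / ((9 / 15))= -4250000 / 6453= -658.61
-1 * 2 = -2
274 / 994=137 / 497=0.28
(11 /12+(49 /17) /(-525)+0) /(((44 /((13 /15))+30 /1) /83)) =1671371 /1785000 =0.94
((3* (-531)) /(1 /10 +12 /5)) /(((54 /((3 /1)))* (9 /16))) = -944 /15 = -62.93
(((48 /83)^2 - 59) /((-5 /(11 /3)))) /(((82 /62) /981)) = 45065219529 /1412245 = 31910.34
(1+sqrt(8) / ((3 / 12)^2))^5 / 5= 20992001 / 5+134873248 * sqrt(2) / 5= 42346315.50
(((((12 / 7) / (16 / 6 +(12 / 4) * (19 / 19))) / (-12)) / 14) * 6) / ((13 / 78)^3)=-1944 / 833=-2.33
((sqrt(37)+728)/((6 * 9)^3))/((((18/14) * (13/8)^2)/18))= 112 * sqrt(37)/3326427+6272/255879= 0.02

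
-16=-16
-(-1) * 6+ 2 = 8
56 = 56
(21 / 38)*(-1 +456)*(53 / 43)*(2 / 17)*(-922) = -466914630 / 13889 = -33617.58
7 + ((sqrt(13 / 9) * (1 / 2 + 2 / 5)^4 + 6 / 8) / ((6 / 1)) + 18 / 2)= 729 * sqrt(13) / 20000 + 129 / 8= 16.26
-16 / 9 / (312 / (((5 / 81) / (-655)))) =0.00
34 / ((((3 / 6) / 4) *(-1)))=-272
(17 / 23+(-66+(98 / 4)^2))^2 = 2422509961 / 8464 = 286213.37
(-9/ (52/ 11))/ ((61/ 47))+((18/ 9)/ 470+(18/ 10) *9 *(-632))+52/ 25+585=-35976886187/ 3727100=-9652.78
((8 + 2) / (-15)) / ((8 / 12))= -1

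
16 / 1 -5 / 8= 123 / 8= 15.38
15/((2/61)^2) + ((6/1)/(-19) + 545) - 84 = 1095497/76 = 14414.43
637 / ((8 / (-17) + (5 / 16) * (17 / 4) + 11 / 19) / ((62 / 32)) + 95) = 3644732 / 547805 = 6.65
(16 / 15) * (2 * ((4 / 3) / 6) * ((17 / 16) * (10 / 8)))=17 / 27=0.63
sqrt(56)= 2 * sqrt(14)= 7.48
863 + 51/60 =17277/20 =863.85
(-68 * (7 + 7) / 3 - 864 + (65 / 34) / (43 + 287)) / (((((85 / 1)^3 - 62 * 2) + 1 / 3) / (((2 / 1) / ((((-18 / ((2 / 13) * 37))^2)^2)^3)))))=-5816913629776447895455873 / 1511023634601760221870482983637352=-0.00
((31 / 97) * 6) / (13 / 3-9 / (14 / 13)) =-7812 / 16393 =-0.48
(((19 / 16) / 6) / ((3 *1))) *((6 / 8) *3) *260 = 1235 / 32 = 38.59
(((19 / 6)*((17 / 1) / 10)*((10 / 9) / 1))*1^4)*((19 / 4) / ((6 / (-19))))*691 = -80572673 / 1296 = -62170.27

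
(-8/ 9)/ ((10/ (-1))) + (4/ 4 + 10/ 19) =1.62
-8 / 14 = -4 / 7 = -0.57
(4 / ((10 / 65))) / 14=13 / 7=1.86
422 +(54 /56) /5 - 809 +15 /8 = -107781 /280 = -384.93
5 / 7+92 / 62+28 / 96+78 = 419191 / 5208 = 80.49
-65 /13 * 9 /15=-3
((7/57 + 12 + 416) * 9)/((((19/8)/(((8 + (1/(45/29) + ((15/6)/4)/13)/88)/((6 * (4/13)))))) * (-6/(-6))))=80480142283/11436480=7037.14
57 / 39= 19 / 13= 1.46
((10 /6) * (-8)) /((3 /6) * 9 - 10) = 2.42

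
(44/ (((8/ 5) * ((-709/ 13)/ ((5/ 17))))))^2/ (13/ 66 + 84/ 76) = 8013451875/ 474467526194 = 0.02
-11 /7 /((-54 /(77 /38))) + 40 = 82201 /2052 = 40.06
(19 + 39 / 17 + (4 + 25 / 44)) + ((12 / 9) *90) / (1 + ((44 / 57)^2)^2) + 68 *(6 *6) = 27416508639313 / 10699464556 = 2562.42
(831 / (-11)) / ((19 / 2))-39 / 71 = -126153 / 14839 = -8.50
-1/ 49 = -0.02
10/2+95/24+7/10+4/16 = 1189/120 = 9.91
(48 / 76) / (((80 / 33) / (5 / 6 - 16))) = -3003 / 760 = -3.95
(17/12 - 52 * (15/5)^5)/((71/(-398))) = 30171385/426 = 70824.85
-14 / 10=-7 / 5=-1.40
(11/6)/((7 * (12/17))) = 187/504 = 0.37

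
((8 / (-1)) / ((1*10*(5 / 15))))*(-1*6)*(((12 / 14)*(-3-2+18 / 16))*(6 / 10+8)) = -71982 / 175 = -411.33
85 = 85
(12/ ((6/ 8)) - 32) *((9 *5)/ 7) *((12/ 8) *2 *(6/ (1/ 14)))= -25920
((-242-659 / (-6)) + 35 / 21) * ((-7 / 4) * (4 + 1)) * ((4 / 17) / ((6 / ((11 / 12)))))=41.05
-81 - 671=-752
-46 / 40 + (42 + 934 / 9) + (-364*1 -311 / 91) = -3649297 / 16380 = -222.79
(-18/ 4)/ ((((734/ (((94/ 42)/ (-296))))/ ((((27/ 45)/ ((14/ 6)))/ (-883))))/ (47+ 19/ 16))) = -978399/ 1504057838080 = -0.00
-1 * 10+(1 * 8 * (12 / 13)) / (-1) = -226 / 13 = -17.38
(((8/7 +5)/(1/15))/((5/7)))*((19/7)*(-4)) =-9804/7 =-1400.57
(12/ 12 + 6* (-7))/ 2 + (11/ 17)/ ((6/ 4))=-2047/ 102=-20.07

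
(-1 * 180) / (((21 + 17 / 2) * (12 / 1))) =-0.51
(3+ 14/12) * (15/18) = 125/36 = 3.47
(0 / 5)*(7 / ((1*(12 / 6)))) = 0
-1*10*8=-80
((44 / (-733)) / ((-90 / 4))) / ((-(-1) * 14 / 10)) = 88 / 46179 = 0.00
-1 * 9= -9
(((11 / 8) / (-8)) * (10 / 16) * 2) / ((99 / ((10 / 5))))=-5 / 1152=-0.00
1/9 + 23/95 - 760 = -649498/855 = -759.65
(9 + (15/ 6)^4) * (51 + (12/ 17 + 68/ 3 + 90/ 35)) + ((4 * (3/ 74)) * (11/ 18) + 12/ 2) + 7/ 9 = 3705.00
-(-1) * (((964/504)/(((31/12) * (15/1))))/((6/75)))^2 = 1452025/3814209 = 0.38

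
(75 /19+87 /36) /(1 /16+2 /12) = 5804 /209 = 27.77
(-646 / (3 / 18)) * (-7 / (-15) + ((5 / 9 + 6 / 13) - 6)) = 3413464 / 195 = 17504.94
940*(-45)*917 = -38789100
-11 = -11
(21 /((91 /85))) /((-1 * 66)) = -85 /286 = -0.30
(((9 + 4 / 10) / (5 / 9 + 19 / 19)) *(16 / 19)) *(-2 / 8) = -846 / 665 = -1.27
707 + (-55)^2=3732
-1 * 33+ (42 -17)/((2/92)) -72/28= 7801/7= 1114.43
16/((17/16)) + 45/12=1279/68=18.81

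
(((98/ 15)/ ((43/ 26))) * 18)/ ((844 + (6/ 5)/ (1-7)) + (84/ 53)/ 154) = 8912904/ 105767401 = 0.08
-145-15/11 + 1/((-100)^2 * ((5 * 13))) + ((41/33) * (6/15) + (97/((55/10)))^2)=38972960363/235950000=165.17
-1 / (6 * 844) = -1 / 5064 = -0.00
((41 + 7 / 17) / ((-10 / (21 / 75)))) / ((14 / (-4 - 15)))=3344 / 2125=1.57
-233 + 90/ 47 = -10861/ 47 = -231.09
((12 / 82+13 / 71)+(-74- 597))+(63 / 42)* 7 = -3843513 / 5822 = -660.17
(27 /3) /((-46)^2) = 9 /2116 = 0.00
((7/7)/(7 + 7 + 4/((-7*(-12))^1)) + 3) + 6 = 2676/295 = 9.07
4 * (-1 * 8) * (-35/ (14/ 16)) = 1280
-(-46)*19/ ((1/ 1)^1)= 874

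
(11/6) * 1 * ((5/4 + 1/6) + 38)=5203/72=72.26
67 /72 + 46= 3379 /72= 46.93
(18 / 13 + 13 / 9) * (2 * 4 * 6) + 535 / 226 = 1217761 / 8814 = 138.16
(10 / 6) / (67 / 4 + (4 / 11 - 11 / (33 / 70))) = -220 / 821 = -0.27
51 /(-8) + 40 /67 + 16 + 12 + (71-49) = 23703 /536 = 44.22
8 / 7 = 1.14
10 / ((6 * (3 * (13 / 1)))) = 5 / 117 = 0.04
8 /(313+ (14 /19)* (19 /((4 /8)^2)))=8 /369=0.02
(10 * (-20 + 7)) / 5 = -26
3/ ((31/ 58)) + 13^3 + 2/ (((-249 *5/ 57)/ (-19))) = 28358997/ 12865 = 2204.35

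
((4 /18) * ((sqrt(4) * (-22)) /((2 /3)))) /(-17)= 44 /51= 0.86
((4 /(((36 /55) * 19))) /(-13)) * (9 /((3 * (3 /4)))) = -220 /2223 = -0.10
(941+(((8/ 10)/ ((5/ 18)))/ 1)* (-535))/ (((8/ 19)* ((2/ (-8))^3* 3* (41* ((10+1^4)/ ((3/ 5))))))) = 455848/ 11275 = 40.43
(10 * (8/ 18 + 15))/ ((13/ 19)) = 26410/ 117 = 225.73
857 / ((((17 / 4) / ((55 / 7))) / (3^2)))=1696860 / 119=14259.33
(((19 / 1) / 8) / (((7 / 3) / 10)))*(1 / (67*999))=95 / 624708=0.00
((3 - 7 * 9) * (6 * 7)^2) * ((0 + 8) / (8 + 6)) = -60480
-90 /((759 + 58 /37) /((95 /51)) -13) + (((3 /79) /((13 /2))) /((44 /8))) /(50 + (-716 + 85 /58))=-68873084910033 /302507362436708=-0.23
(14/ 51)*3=14/ 17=0.82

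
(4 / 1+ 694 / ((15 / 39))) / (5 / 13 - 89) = -19591 / 960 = -20.41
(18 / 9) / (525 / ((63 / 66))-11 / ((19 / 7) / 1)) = 38 / 10373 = 0.00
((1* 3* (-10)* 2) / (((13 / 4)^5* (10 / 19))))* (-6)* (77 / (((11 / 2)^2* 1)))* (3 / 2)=29417472 / 4084223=7.20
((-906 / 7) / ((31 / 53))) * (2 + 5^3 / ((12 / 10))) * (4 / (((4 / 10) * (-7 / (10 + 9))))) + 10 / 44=434883175 / 682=637658.61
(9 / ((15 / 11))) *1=33 / 5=6.60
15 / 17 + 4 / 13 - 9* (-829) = 1649144 / 221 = 7462.19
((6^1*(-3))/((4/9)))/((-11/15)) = 1215/22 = 55.23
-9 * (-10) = 90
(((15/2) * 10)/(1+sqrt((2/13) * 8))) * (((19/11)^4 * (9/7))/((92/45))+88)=-286817296025/9428804+22062868925 * sqrt(13)/2357201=3327.88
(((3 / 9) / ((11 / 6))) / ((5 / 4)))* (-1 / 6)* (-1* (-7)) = -0.17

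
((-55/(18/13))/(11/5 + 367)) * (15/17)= -1375/14484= -0.09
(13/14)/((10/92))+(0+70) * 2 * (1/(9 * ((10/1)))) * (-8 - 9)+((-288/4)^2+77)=1651576/315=5243.10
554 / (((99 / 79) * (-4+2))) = -21883 / 99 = -221.04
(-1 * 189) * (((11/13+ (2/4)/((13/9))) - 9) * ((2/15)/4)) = 12789/260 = 49.19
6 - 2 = 4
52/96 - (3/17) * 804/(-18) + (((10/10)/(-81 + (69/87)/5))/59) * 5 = 1188363263/141085992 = 8.42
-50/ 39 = -1.28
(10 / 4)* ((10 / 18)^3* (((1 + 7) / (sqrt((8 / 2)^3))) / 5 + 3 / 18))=0.16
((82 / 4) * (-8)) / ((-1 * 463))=0.35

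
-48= -48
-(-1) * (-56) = -56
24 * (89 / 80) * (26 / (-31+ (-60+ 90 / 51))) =-59007 / 7585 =-7.78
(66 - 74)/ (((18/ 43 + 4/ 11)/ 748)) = -1415216/ 185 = -7649.82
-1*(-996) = 996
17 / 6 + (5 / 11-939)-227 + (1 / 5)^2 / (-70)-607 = -1769.71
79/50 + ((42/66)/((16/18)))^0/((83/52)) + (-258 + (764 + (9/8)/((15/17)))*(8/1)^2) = 202195497/4150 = 48721.81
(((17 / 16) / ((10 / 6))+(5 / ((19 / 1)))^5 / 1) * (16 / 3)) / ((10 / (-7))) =-2.38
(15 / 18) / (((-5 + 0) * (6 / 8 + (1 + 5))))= -2 / 81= -0.02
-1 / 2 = -0.50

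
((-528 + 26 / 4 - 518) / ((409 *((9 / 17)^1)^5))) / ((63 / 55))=-859013485 / 16100694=-53.35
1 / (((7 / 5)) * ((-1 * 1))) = -5 / 7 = -0.71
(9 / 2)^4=6561 / 16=410.06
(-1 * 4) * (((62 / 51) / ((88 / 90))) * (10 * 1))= -9300 / 187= -49.73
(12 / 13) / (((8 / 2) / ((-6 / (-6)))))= 3 / 13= 0.23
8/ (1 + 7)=1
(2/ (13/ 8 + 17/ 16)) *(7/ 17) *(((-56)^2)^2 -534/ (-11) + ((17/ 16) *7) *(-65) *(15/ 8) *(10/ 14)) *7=678460227655/ 32164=21093776.51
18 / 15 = 6 / 5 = 1.20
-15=-15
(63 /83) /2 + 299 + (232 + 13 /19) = 1678129 /3154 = 532.06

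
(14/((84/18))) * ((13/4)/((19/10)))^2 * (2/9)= 4225/2166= 1.95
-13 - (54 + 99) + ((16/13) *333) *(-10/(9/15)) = -6996.77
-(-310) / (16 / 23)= 445.62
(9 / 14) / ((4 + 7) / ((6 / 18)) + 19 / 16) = 72 / 3829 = 0.02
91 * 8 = 728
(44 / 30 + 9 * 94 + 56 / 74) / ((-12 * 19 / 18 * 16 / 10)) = -117691 / 2812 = -41.85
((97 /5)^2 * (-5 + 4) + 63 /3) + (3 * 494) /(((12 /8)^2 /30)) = 485116 /25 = 19404.64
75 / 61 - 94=-5659 / 61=-92.77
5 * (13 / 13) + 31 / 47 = 266 / 47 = 5.66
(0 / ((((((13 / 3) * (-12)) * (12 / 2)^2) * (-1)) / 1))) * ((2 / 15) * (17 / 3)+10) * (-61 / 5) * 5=0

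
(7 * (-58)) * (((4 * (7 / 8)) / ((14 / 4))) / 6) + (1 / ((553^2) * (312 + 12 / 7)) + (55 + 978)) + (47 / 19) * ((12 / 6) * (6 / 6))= 1768624158523 / 1822796388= 970.28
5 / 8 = 0.62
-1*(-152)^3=3511808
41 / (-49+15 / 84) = -0.84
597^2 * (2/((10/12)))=4276908/5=855381.60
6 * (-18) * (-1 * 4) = 432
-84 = -84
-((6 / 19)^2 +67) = -24223 / 361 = -67.10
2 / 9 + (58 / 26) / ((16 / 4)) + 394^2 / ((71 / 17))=37169.96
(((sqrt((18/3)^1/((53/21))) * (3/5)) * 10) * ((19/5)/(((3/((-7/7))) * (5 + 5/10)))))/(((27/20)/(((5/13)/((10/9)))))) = -152 * sqrt(742)/7579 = -0.55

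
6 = 6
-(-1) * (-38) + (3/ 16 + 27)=-173/ 16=-10.81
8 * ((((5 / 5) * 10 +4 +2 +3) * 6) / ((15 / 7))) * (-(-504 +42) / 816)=20482 / 85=240.96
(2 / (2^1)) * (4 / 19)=4 / 19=0.21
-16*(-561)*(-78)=-700128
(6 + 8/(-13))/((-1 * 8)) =-35/52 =-0.67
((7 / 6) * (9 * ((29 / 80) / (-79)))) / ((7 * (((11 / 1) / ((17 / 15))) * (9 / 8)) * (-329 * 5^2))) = 493 / 6432772500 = 0.00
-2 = -2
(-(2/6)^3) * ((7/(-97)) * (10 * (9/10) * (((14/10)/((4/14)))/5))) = 343/14550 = 0.02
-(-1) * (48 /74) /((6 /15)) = 60 /37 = 1.62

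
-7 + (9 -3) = -1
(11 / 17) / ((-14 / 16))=-88 / 119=-0.74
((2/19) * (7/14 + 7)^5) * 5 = 3796875/304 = 12489.72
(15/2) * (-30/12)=-75/4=-18.75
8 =8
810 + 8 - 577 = 241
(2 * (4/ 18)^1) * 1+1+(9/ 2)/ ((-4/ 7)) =-463/ 72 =-6.43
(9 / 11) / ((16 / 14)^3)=3087 / 5632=0.55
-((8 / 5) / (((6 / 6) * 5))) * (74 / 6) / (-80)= 37 / 750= 0.05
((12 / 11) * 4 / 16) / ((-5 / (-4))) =12 / 55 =0.22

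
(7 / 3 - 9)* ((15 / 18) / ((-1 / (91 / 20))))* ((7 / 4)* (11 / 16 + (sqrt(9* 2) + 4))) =3185* sqrt(2) / 24 + 79625 / 384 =395.03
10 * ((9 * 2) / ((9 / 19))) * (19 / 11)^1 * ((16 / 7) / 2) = 57760 / 77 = 750.13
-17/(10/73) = -1241/10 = -124.10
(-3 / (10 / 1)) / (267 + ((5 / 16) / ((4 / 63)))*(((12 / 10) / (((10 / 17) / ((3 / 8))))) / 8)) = -2048 / 1825933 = -0.00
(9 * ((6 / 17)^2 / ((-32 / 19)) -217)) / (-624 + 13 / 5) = 22584375 / 7183384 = 3.14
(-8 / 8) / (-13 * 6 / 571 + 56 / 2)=-571 / 15910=-0.04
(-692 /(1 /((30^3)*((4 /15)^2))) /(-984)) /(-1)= -55360 /41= -1350.24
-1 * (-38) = 38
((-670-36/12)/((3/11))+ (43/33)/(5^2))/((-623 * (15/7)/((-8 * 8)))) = -14476672/122375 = -118.30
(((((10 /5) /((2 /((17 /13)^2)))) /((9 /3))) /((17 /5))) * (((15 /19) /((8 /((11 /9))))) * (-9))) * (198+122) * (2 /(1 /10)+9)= -5423000 /3211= -1688.88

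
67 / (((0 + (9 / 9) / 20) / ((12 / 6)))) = 2680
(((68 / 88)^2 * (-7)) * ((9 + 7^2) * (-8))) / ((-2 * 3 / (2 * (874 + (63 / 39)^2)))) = -34765360196 / 61347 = -566700.25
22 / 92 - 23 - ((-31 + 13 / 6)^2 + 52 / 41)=-855.39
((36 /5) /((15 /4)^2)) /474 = 32 /29625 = 0.00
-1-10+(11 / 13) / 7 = -990 / 91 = -10.88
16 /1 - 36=-20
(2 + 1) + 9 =12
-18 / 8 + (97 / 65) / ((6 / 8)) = -203 / 780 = -0.26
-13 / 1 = -13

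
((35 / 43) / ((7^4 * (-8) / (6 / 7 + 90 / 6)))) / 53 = -555 / 43775032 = -0.00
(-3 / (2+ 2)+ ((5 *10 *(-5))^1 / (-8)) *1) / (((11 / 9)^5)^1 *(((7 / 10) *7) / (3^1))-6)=-54029835 / 2737321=-19.74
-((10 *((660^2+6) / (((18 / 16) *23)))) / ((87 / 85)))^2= -974906625976960000 / 36036009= -27053679167.88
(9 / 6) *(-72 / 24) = -9 / 2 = -4.50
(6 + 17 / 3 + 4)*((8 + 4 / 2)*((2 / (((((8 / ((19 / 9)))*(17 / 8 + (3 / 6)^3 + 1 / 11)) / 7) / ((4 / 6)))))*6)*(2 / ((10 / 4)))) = 2200352 / 2781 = 791.21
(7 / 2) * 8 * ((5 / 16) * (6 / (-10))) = -21 / 4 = -5.25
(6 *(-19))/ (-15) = 38/ 5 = 7.60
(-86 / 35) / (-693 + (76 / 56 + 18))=172 / 47155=0.00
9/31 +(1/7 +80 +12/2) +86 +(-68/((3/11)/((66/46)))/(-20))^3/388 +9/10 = 24084287908231/128051591500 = 188.08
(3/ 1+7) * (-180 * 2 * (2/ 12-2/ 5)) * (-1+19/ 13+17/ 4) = 51450/ 13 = 3957.69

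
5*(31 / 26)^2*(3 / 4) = 14415 / 2704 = 5.33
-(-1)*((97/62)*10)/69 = 0.23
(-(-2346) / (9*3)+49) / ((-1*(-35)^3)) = 1223 / 385875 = 0.00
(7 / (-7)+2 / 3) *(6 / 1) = -2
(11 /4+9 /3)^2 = 33.06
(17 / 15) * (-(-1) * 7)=119 / 15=7.93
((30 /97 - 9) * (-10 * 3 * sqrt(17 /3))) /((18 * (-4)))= -1405 * sqrt(51) /1164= -8.62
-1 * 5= -5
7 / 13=0.54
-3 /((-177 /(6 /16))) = 3 /472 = 0.01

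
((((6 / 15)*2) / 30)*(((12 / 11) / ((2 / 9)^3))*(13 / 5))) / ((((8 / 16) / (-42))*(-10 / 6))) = 2388204 / 6875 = 347.38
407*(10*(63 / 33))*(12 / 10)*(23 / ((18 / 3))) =35742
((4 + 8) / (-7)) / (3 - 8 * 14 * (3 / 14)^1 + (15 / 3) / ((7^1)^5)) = 14406 / 176471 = 0.08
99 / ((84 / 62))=1023 / 14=73.07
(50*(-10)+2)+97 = -401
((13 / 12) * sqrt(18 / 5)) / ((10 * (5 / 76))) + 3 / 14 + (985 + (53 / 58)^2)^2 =247 * sqrt(10) / 250 + 76987211803351 / 79215472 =971874.02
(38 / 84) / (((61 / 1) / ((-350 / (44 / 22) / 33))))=-475 / 12078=-0.04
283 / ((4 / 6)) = 849 / 2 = 424.50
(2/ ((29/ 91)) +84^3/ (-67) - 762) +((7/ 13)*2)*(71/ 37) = -8971983686/ 934583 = -9599.99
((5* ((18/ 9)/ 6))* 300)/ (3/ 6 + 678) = 1000/ 1357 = 0.74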